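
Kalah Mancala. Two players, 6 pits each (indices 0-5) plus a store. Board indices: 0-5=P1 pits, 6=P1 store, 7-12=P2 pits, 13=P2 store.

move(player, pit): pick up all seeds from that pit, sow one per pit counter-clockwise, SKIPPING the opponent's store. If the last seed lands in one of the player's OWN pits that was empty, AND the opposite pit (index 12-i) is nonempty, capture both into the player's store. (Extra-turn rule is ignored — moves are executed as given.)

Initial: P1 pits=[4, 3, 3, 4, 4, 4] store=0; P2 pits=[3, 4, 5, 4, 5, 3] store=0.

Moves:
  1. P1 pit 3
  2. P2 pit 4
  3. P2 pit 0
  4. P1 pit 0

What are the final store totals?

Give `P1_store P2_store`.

Move 1: P1 pit3 -> P1=[4,3,3,0,5,5](1) P2=[4,4,5,4,5,3](0)
Move 2: P2 pit4 -> P1=[5,4,4,0,5,5](1) P2=[4,4,5,4,0,4](1)
Move 3: P2 pit0 -> P1=[5,0,4,0,5,5](1) P2=[0,5,6,5,0,4](6)
Move 4: P1 pit0 -> P1=[0,1,5,1,6,6](1) P2=[0,5,6,5,0,4](6)

Answer: 1 6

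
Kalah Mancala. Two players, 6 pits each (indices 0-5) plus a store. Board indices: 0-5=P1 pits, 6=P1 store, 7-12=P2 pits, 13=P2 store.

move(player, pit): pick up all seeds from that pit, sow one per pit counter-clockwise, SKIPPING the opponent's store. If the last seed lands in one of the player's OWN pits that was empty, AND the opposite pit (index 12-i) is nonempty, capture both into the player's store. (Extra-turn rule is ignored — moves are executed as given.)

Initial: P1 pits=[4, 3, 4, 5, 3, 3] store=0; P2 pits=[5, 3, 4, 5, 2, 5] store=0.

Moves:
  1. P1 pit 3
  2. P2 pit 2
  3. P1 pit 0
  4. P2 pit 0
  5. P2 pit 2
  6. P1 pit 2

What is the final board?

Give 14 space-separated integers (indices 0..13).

Move 1: P1 pit3 -> P1=[4,3,4,0,4,4](1) P2=[6,4,4,5,2,5](0)
Move 2: P2 pit2 -> P1=[4,3,4,0,4,4](1) P2=[6,4,0,6,3,6](1)
Move 3: P1 pit0 -> P1=[0,4,5,1,5,4](1) P2=[6,4,0,6,3,6](1)
Move 4: P2 pit0 -> P1=[0,4,5,1,5,4](1) P2=[0,5,1,7,4,7](2)
Move 5: P2 pit2 -> P1=[0,4,5,1,5,4](1) P2=[0,5,0,8,4,7](2)
Move 6: P1 pit2 -> P1=[0,4,0,2,6,5](2) P2=[1,5,0,8,4,7](2)

Answer: 0 4 0 2 6 5 2 1 5 0 8 4 7 2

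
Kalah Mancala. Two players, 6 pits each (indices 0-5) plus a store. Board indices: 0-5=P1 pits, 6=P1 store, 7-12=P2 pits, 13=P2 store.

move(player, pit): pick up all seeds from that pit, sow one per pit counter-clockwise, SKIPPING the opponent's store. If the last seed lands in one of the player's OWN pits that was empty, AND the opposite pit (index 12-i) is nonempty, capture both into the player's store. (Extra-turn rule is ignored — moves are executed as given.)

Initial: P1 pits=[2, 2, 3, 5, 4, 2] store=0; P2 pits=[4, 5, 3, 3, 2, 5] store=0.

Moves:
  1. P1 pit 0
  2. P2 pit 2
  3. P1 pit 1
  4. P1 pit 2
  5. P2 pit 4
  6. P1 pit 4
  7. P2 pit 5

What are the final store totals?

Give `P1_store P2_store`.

Answer: 2 2

Derivation:
Move 1: P1 pit0 -> P1=[0,3,4,5,4,2](0) P2=[4,5,3,3,2,5](0)
Move 2: P2 pit2 -> P1=[0,3,4,5,4,2](0) P2=[4,5,0,4,3,6](0)
Move 3: P1 pit1 -> P1=[0,0,5,6,5,2](0) P2=[4,5,0,4,3,6](0)
Move 4: P1 pit2 -> P1=[0,0,0,7,6,3](1) P2=[5,5,0,4,3,6](0)
Move 5: P2 pit4 -> P1=[1,0,0,7,6,3](1) P2=[5,5,0,4,0,7](1)
Move 6: P1 pit4 -> P1=[1,0,0,7,0,4](2) P2=[6,6,1,5,0,7](1)
Move 7: P2 pit5 -> P1=[2,1,1,8,1,5](2) P2=[6,6,1,5,0,0](2)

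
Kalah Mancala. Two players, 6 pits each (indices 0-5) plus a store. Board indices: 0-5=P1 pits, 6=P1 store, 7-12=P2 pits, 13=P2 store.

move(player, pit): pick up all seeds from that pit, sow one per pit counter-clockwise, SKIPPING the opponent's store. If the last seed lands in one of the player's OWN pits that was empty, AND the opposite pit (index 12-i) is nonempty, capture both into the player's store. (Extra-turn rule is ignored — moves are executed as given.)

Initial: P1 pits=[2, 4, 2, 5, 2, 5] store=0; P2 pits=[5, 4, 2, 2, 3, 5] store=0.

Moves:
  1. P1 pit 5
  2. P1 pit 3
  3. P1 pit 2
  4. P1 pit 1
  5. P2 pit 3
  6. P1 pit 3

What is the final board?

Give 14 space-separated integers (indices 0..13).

Move 1: P1 pit5 -> P1=[2,4,2,5,2,0](1) P2=[6,5,3,3,3,5](0)
Move 2: P1 pit3 -> P1=[2,4,2,0,3,1](2) P2=[7,6,3,3,3,5](0)
Move 3: P1 pit2 -> P1=[2,4,0,1,4,1](2) P2=[7,6,3,3,3,5](0)
Move 4: P1 pit1 -> P1=[2,0,1,2,5,2](2) P2=[7,6,3,3,3,5](0)
Move 5: P2 pit3 -> P1=[2,0,1,2,5,2](2) P2=[7,6,3,0,4,6](1)
Move 6: P1 pit3 -> P1=[2,0,1,0,6,3](2) P2=[7,6,3,0,4,6](1)

Answer: 2 0 1 0 6 3 2 7 6 3 0 4 6 1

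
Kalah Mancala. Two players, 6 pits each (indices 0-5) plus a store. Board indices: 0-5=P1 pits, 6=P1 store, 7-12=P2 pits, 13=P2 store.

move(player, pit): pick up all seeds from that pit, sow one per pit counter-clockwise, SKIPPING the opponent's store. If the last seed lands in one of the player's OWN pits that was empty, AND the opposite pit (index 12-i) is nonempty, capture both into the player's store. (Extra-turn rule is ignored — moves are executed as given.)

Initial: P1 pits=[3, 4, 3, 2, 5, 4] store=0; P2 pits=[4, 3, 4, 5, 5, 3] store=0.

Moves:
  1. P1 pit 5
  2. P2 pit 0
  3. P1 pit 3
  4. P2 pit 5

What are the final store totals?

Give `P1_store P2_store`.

Answer: 1 1

Derivation:
Move 1: P1 pit5 -> P1=[3,4,3,2,5,0](1) P2=[5,4,5,5,5,3](0)
Move 2: P2 pit0 -> P1=[3,4,3,2,5,0](1) P2=[0,5,6,6,6,4](0)
Move 3: P1 pit3 -> P1=[3,4,3,0,6,1](1) P2=[0,5,6,6,6,4](0)
Move 4: P2 pit5 -> P1=[4,5,4,0,6,1](1) P2=[0,5,6,6,6,0](1)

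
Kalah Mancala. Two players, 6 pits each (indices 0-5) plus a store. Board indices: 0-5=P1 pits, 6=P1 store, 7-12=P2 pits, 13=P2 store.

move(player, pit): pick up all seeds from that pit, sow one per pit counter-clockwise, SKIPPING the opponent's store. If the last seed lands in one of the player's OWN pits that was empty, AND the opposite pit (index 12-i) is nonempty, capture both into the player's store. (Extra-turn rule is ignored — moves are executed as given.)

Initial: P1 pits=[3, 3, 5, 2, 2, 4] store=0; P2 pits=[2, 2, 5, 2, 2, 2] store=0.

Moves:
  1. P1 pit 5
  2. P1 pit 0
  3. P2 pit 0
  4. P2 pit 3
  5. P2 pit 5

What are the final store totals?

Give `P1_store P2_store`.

Move 1: P1 pit5 -> P1=[3,3,5,2,2,0](1) P2=[3,3,6,2,2,2](0)
Move 2: P1 pit0 -> P1=[0,4,6,3,2,0](1) P2=[3,3,6,2,2,2](0)
Move 3: P2 pit0 -> P1=[0,4,6,3,2,0](1) P2=[0,4,7,3,2,2](0)
Move 4: P2 pit3 -> P1=[0,4,6,3,2,0](1) P2=[0,4,7,0,3,3](1)
Move 5: P2 pit5 -> P1=[1,5,6,3,2,0](1) P2=[0,4,7,0,3,0](2)

Answer: 1 2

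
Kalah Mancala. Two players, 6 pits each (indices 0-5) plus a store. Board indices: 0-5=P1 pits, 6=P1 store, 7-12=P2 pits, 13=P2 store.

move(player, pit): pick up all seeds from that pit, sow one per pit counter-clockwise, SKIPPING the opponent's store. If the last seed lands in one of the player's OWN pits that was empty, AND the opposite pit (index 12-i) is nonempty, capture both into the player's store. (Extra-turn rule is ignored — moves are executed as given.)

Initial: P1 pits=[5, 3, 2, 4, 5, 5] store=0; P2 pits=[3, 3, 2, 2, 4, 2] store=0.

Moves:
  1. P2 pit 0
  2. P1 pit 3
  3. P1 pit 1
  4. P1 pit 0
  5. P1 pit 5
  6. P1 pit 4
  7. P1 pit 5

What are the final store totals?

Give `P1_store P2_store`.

Answer: 4 0

Derivation:
Move 1: P2 pit0 -> P1=[5,3,2,4,5,5](0) P2=[0,4,3,3,4,2](0)
Move 2: P1 pit3 -> P1=[5,3,2,0,6,6](1) P2=[1,4,3,3,4,2](0)
Move 3: P1 pit1 -> P1=[5,0,3,1,7,6](1) P2=[1,4,3,3,4,2](0)
Move 4: P1 pit0 -> P1=[0,1,4,2,8,7](1) P2=[1,4,3,3,4,2](0)
Move 5: P1 pit5 -> P1=[0,1,4,2,8,0](2) P2=[2,5,4,4,5,3](0)
Move 6: P1 pit4 -> P1=[0,1,4,2,0,1](3) P2=[3,6,5,5,6,4](0)
Move 7: P1 pit5 -> P1=[0,1,4,2,0,0](4) P2=[3,6,5,5,6,4](0)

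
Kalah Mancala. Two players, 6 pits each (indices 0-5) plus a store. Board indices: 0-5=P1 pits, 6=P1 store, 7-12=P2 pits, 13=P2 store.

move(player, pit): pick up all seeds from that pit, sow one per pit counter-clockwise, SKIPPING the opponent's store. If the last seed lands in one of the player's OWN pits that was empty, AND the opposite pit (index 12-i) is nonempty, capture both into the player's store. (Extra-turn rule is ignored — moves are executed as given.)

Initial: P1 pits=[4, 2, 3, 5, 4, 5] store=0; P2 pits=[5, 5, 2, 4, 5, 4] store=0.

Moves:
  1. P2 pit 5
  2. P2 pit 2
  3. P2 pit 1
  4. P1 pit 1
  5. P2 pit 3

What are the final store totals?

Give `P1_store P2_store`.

Answer: 0 3

Derivation:
Move 1: P2 pit5 -> P1=[5,3,4,5,4,5](0) P2=[5,5,2,4,5,0](1)
Move 2: P2 pit2 -> P1=[5,3,4,5,4,5](0) P2=[5,5,0,5,6,0](1)
Move 3: P2 pit1 -> P1=[5,3,4,5,4,5](0) P2=[5,0,1,6,7,1](2)
Move 4: P1 pit1 -> P1=[5,0,5,6,5,5](0) P2=[5,0,1,6,7,1](2)
Move 5: P2 pit3 -> P1=[6,1,6,6,5,5](0) P2=[5,0,1,0,8,2](3)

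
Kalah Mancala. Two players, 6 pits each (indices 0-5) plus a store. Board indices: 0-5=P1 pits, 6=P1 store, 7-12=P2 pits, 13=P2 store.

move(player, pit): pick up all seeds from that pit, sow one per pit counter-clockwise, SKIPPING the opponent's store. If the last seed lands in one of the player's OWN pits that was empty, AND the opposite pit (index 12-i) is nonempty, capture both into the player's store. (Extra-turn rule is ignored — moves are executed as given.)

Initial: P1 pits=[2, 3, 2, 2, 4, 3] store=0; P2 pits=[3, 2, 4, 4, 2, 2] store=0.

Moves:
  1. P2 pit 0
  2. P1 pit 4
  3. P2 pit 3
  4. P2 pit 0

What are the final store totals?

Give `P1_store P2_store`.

Move 1: P2 pit0 -> P1=[2,3,2,2,4,3](0) P2=[0,3,5,5,2,2](0)
Move 2: P1 pit4 -> P1=[2,3,2,2,0,4](1) P2=[1,4,5,5,2,2](0)
Move 3: P2 pit3 -> P1=[3,4,2,2,0,4](1) P2=[1,4,5,0,3,3](1)
Move 4: P2 pit0 -> P1=[3,4,2,2,0,4](1) P2=[0,5,5,0,3,3](1)

Answer: 1 1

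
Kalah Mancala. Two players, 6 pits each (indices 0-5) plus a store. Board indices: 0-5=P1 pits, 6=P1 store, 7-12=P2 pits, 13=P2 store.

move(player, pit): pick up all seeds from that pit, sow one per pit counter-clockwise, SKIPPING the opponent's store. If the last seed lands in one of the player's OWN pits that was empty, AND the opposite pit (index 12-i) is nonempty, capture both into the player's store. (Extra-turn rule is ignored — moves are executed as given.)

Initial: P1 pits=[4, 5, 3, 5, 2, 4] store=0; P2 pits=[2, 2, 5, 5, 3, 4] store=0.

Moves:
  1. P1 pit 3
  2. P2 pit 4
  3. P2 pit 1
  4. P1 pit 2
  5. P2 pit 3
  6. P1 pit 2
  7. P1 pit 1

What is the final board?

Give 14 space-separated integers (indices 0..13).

Answer: 6 0 1 2 4 6 1 3 0 6 0 1 6 8

Derivation:
Move 1: P1 pit3 -> P1=[4,5,3,0,3,5](1) P2=[3,3,5,5,3,4](0)
Move 2: P2 pit4 -> P1=[5,5,3,0,3,5](1) P2=[3,3,5,5,0,5](1)
Move 3: P2 pit1 -> P1=[5,0,3,0,3,5](1) P2=[3,0,6,6,0,5](7)
Move 4: P1 pit2 -> P1=[5,0,0,1,4,6](1) P2=[3,0,6,6,0,5](7)
Move 5: P2 pit3 -> P1=[6,1,1,1,4,6](1) P2=[3,0,6,0,1,6](8)
Move 6: P1 pit2 -> P1=[6,1,0,2,4,6](1) P2=[3,0,6,0,1,6](8)
Move 7: P1 pit1 -> P1=[6,0,1,2,4,6](1) P2=[3,0,6,0,1,6](8)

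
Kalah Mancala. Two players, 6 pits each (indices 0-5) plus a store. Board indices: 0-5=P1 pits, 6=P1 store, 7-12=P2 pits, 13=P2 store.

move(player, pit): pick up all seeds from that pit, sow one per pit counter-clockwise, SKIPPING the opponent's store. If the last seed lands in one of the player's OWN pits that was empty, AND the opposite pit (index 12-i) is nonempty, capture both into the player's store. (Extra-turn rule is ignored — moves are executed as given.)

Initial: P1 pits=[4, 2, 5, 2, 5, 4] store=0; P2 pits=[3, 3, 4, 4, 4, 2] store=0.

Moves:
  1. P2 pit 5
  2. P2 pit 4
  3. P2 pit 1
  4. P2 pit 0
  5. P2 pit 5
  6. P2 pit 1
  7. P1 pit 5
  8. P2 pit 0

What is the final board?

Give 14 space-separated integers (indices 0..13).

Answer: 6 0 5 2 5 0 1 0 2 8 6 0 0 7

Derivation:
Move 1: P2 pit5 -> P1=[5,2,5,2,5,4](0) P2=[3,3,4,4,4,0](1)
Move 2: P2 pit4 -> P1=[6,3,5,2,5,4](0) P2=[3,3,4,4,0,1](2)
Move 3: P2 pit1 -> P1=[6,0,5,2,5,4](0) P2=[3,0,5,5,0,1](6)
Move 4: P2 pit0 -> P1=[6,0,5,2,5,4](0) P2=[0,1,6,6,0,1](6)
Move 5: P2 pit5 -> P1=[6,0,5,2,5,4](0) P2=[0,1,6,6,0,0](7)
Move 6: P2 pit1 -> P1=[6,0,5,2,5,4](0) P2=[0,0,7,6,0,0](7)
Move 7: P1 pit5 -> P1=[6,0,5,2,5,0](1) P2=[1,1,8,6,0,0](7)
Move 8: P2 pit0 -> P1=[6,0,5,2,5,0](1) P2=[0,2,8,6,0,0](7)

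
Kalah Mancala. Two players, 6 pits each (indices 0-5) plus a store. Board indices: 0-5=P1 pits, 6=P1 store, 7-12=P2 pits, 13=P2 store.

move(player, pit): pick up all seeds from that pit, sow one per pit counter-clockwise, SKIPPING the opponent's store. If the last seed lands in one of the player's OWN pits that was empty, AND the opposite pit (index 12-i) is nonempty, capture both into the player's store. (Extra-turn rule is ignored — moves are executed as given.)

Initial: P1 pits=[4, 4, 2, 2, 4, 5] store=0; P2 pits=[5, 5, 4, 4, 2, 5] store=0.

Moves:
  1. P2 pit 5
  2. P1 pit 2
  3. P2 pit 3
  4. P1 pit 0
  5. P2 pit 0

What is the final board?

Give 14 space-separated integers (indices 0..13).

Move 1: P2 pit5 -> P1=[5,5,3,3,4,5](0) P2=[5,5,4,4,2,0](1)
Move 2: P1 pit2 -> P1=[5,5,0,4,5,6](0) P2=[5,5,4,4,2,0](1)
Move 3: P2 pit3 -> P1=[6,5,0,4,5,6](0) P2=[5,5,4,0,3,1](2)
Move 4: P1 pit0 -> P1=[0,6,1,5,6,7](1) P2=[5,5,4,0,3,1](2)
Move 5: P2 pit0 -> P1=[0,6,1,5,6,7](1) P2=[0,6,5,1,4,2](2)

Answer: 0 6 1 5 6 7 1 0 6 5 1 4 2 2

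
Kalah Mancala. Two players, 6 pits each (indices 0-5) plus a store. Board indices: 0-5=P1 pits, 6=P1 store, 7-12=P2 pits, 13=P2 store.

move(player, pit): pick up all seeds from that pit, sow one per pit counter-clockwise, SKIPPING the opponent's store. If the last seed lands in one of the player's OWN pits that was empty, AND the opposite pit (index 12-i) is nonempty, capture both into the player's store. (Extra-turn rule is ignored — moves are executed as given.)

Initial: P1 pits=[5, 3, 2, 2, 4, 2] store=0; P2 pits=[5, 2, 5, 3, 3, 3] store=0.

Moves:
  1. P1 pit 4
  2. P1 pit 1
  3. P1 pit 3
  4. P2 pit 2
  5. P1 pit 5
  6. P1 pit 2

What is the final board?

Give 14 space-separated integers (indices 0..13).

Answer: 6 0 0 1 2 0 15 0 1 1 4 4 4 1

Derivation:
Move 1: P1 pit4 -> P1=[5,3,2,2,0,3](1) P2=[6,3,5,3,3,3](0)
Move 2: P1 pit1 -> P1=[5,0,3,3,0,3](5) P2=[6,0,5,3,3,3](0)
Move 3: P1 pit3 -> P1=[5,0,3,0,1,4](6) P2=[6,0,5,3,3,3](0)
Move 4: P2 pit2 -> P1=[6,0,3,0,1,4](6) P2=[6,0,0,4,4,4](1)
Move 5: P1 pit5 -> P1=[6,0,3,0,1,0](7) P2=[7,1,1,4,4,4](1)
Move 6: P1 pit2 -> P1=[6,0,0,1,2,0](15) P2=[0,1,1,4,4,4](1)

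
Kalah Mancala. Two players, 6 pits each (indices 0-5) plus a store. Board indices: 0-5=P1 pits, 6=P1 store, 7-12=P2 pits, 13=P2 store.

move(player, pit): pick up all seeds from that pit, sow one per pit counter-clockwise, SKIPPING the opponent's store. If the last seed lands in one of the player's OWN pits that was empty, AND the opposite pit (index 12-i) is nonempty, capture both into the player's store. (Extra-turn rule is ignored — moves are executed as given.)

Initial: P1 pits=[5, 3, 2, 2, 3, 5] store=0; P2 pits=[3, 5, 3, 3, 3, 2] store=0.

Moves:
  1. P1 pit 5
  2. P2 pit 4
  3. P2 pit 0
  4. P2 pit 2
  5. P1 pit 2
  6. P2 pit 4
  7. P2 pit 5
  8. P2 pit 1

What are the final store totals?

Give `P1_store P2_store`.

Move 1: P1 pit5 -> P1=[5,3,2,2,3,0](1) P2=[4,6,4,4,3,2](0)
Move 2: P2 pit4 -> P1=[6,3,2,2,3,0](1) P2=[4,6,4,4,0,3](1)
Move 3: P2 pit0 -> P1=[6,0,2,2,3,0](1) P2=[0,7,5,5,0,3](5)
Move 4: P2 pit2 -> P1=[7,0,2,2,3,0](1) P2=[0,7,0,6,1,4](6)
Move 5: P1 pit2 -> P1=[7,0,0,3,4,0](1) P2=[0,7,0,6,1,4](6)
Move 6: P2 pit4 -> P1=[7,0,0,3,4,0](1) P2=[0,7,0,6,0,5](6)
Move 7: P2 pit5 -> P1=[8,1,1,4,4,0](1) P2=[0,7,0,6,0,0](7)
Move 8: P2 pit1 -> P1=[9,2,1,4,4,0](1) P2=[0,0,1,7,1,1](8)

Answer: 1 8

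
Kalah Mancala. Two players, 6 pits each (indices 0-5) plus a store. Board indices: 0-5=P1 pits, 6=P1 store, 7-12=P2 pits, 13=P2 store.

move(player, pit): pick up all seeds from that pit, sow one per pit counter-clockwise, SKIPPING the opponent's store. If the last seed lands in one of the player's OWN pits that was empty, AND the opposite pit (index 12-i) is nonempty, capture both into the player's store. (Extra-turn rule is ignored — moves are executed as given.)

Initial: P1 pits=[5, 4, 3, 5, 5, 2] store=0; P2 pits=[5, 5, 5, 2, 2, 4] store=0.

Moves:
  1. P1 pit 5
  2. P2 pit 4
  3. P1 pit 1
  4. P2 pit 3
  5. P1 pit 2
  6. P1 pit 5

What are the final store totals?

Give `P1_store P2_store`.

Move 1: P1 pit5 -> P1=[5,4,3,5,5,0](1) P2=[6,5,5,2,2,4](0)
Move 2: P2 pit4 -> P1=[5,4,3,5,5,0](1) P2=[6,5,5,2,0,5](1)
Move 3: P1 pit1 -> P1=[5,0,4,6,6,0](8) P2=[0,5,5,2,0,5](1)
Move 4: P2 pit3 -> P1=[5,0,4,6,6,0](8) P2=[0,5,5,0,1,6](1)
Move 5: P1 pit2 -> P1=[5,0,0,7,7,1](9) P2=[0,5,5,0,1,6](1)
Move 6: P1 pit5 -> P1=[5,0,0,7,7,0](10) P2=[0,5,5,0,1,6](1)

Answer: 10 1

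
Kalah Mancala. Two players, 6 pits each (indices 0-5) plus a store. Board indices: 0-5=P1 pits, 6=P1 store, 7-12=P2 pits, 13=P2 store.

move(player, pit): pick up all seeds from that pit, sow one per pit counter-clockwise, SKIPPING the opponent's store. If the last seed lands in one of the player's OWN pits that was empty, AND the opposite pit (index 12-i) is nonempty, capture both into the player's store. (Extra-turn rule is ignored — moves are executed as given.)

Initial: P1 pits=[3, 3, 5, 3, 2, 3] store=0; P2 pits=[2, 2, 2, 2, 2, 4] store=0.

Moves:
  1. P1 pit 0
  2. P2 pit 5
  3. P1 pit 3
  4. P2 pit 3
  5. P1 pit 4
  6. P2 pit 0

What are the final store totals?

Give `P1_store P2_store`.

Answer: 2 3

Derivation:
Move 1: P1 pit0 -> P1=[0,4,6,4,2,3](0) P2=[2,2,2,2,2,4](0)
Move 2: P2 pit5 -> P1=[1,5,7,4,2,3](0) P2=[2,2,2,2,2,0](1)
Move 3: P1 pit3 -> P1=[1,5,7,0,3,4](1) P2=[3,2,2,2,2,0](1)
Move 4: P2 pit3 -> P1=[0,5,7,0,3,4](1) P2=[3,2,2,0,3,0](3)
Move 5: P1 pit4 -> P1=[0,5,7,0,0,5](2) P2=[4,2,2,0,3,0](3)
Move 6: P2 pit0 -> P1=[0,5,7,0,0,5](2) P2=[0,3,3,1,4,0](3)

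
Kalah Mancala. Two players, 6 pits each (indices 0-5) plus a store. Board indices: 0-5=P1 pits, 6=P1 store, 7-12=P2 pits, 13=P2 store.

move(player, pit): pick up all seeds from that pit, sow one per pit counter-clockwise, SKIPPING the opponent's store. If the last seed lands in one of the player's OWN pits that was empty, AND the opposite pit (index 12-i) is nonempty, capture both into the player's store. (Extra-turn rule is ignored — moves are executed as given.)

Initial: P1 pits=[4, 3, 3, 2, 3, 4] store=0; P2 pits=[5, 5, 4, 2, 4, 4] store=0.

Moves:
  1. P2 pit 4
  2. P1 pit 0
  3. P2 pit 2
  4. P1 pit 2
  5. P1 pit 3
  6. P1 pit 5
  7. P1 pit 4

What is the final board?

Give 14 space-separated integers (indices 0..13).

Move 1: P2 pit4 -> P1=[5,4,3,2,3,4](0) P2=[5,5,4,2,0,5](1)
Move 2: P1 pit0 -> P1=[0,5,4,3,4,5](0) P2=[5,5,4,2,0,5](1)
Move 3: P2 pit2 -> P1=[0,5,4,3,4,5](0) P2=[5,5,0,3,1,6](2)
Move 4: P1 pit2 -> P1=[0,5,0,4,5,6](1) P2=[5,5,0,3,1,6](2)
Move 5: P1 pit3 -> P1=[0,5,0,0,6,7](2) P2=[6,5,0,3,1,6](2)
Move 6: P1 pit5 -> P1=[0,5,0,0,6,0](3) P2=[7,6,1,4,2,7](2)
Move 7: P1 pit4 -> P1=[0,5,0,0,0,1](4) P2=[8,7,2,5,2,7](2)

Answer: 0 5 0 0 0 1 4 8 7 2 5 2 7 2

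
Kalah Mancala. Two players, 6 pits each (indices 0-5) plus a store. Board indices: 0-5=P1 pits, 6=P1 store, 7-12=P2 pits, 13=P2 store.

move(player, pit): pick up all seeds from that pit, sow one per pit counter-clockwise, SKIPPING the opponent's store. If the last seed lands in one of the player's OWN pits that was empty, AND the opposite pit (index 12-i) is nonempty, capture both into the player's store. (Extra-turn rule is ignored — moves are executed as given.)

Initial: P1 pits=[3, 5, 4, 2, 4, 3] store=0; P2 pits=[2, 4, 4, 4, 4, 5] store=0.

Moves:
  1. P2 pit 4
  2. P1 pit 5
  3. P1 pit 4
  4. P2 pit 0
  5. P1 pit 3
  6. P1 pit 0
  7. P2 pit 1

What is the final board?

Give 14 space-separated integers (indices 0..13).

Answer: 1 2 5 1 2 2 2 0 0 6 6 1 7 9

Derivation:
Move 1: P2 pit4 -> P1=[4,6,4,2,4,3](0) P2=[2,4,4,4,0,6](1)
Move 2: P1 pit5 -> P1=[4,6,4,2,4,0](1) P2=[3,5,4,4,0,6](1)
Move 3: P1 pit4 -> P1=[4,6,4,2,0,1](2) P2=[4,6,4,4,0,6](1)
Move 4: P2 pit0 -> P1=[4,0,4,2,0,1](2) P2=[0,7,5,5,0,6](8)
Move 5: P1 pit3 -> P1=[4,0,4,0,1,2](2) P2=[0,7,5,5,0,6](8)
Move 6: P1 pit0 -> P1=[0,1,5,1,2,2](2) P2=[0,7,5,5,0,6](8)
Move 7: P2 pit1 -> P1=[1,2,5,1,2,2](2) P2=[0,0,6,6,1,7](9)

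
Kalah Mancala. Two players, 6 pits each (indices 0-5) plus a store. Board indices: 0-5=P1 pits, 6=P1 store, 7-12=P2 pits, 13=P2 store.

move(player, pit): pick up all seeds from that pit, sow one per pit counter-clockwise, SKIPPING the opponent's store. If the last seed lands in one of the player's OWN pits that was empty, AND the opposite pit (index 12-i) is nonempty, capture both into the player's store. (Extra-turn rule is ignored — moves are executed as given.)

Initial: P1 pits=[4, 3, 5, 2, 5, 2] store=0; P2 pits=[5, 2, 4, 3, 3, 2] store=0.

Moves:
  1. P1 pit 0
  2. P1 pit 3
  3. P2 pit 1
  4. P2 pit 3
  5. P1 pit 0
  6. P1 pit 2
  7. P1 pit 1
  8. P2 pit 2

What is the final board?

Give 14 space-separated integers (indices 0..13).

Answer: 1 0 1 2 9 5 3 6 1 0 1 5 4 2

Derivation:
Move 1: P1 pit0 -> P1=[0,4,6,3,6,2](0) P2=[5,2,4,3,3,2](0)
Move 2: P1 pit3 -> P1=[0,4,6,0,7,3](1) P2=[5,2,4,3,3,2](0)
Move 3: P2 pit1 -> P1=[0,4,6,0,7,3](1) P2=[5,0,5,4,3,2](0)
Move 4: P2 pit3 -> P1=[1,4,6,0,7,3](1) P2=[5,0,5,0,4,3](1)
Move 5: P1 pit0 -> P1=[0,5,6,0,7,3](1) P2=[5,0,5,0,4,3](1)
Move 6: P1 pit2 -> P1=[0,5,0,1,8,4](2) P2=[6,1,5,0,4,3](1)
Move 7: P1 pit1 -> P1=[0,0,1,2,9,5](3) P2=[6,1,5,0,4,3](1)
Move 8: P2 pit2 -> P1=[1,0,1,2,9,5](3) P2=[6,1,0,1,5,4](2)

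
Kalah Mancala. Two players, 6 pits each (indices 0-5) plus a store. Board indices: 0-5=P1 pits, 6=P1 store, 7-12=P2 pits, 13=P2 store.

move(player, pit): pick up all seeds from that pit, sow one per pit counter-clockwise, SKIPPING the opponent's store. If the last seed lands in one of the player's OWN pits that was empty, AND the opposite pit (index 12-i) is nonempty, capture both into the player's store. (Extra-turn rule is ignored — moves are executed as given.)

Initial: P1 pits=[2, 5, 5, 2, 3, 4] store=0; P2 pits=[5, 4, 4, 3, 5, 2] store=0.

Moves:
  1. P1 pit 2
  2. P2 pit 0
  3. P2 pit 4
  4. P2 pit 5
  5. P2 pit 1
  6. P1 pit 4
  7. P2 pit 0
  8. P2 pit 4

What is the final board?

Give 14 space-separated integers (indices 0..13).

Answer: 4 7 2 4 0 6 2 0 2 6 5 0 2 4

Derivation:
Move 1: P1 pit2 -> P1=[2,5,0,3,4,5](1) P2=[6,4,4,3,5,2](0)
Move 2: P2 pit0 -> P1=[2,5,0,3,4,5](1) P2=[0,5,5,4,6,3](1)
Move 3: P2 pit4 -> P1=[3,6,1,4,4,5](1) P2=[0,5,5,4,0,4](2)
Move 4: P2 pit5 -> P1=[4,7,2,4,4,5](1) P2=[0,5,5,4,0,0](3)
Move 5: P2 pit1 -> P1=[4,7,2,4,4,5](1) P2=[0,0,6,5,1,1](4)
Move 6: P1 pit4 -> P1=[4,7,2,4,0,6](2) P2=[1,1,6,5,1,1](4)
Move 7: P2 pit0 -> P1=[4,7,2,4,0,6](2) P2=[0,2,6,5,1,1](4)
Move 8: P2 pit4 -> P1=[4,7,2,4,0,6](2) P2=[0,2,6,5,0,2](4)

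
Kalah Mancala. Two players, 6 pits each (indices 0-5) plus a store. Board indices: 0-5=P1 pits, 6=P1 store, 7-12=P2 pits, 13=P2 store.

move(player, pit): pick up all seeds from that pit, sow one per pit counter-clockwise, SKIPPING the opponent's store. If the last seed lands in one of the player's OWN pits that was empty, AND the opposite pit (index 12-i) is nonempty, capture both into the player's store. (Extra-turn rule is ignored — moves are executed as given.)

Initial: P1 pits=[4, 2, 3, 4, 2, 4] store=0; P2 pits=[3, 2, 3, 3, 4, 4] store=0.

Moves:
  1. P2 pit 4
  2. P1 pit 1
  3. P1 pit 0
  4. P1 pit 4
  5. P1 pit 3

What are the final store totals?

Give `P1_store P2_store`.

Move 1: P2 pit4 -> P1=[5,3,3,4,2,4](0) P2=[3,2,3,3,0,5](1)
Move 2: P1 pit1 -> P1=[5,0,4,5,3,4](0) P2=[3,2,3,3,0,5](1)
Move 3: P1 pit0 -> P1=[0,1,5,6,4,5](0) P2=[3,2,3,3,0,5](1)
Move 4: P1 pit4 -> P1=[0,1,5,6,0,6](1) P2=[4,3,3,3,0,5](1)
Move 5: P1 pit3 -> P1=[0,1,5,0,1,7](2) P2=[5,4,4,3,0,5](1)

Answer: 2 1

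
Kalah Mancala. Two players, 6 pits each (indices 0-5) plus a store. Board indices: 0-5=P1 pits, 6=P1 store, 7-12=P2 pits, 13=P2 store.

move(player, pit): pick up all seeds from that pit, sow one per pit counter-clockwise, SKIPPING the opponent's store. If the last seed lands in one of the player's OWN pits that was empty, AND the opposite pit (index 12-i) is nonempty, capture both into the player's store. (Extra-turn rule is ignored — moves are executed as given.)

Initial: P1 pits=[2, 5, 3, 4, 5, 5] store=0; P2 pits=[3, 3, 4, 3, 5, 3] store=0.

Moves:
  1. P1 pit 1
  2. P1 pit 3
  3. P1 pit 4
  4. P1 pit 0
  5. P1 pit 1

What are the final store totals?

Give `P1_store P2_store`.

Answer: 3 0

Derivation:
Move 1: P1 pit1 -> P1=[2,0,4,5,6,6](1) P2=[3,3,4,3,5,3](0)
Move 2: P1 pit3 -> P1=[2,0,4,0,7,7](2) P2=[4,4,4,3,5,3](0)
Move 3: P1 pit4 -> P1=[2,0,4,0,0,8](3) P2=[5,5,5,4,6,3](0)
Move 4: P1 pit0 -> P1=[0,1,5,0,0,8](3) P2=[5,5,5,4,6,3](0)
Move 5: P1 pit1 -> P1=[0,0,6,0,0,8](3) P2=[5,5,5,4,6,3](0)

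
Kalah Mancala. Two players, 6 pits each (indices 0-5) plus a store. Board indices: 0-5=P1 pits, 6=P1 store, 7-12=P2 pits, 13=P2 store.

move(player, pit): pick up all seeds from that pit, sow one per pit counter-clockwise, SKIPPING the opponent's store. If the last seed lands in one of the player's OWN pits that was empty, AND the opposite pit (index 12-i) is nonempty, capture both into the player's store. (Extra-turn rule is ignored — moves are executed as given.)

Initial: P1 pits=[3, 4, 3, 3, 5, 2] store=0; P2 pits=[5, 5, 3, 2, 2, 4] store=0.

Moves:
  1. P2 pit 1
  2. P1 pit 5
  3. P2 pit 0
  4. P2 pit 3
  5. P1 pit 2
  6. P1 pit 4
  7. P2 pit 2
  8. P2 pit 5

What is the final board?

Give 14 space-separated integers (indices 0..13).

Answer: 6 6 1 5 1 3 2 2 2 0 2 6 0 5

Derivation:
Move 1: P2 pit1 -> P1=[3,4,3,3,5,2](0) P2=[5,0,4,3,3,5](1)
Move 2: P1 pit5 -> P1=[3,4,3,3,5,0](1) P2=[6,0,4,3,3,5](1)
Move 3: P2 pit0 -> P1=[3,4,3,3,5,0](1) P2=[0,1,5,4,4,6](2)
Move 4: P2 pit3 -> P1=[4,4,3,3,5,0](1) P2=[0,1,5,0,5,7](3)
Move 5: P1 pit2 -> P1=[4,4,0,4,6,1](1) P2=[0,1,5,0,5,7](3)
Move 6: P1 pit4 -> P1=[4,4,0,4,0,2](2) P2=[1,2,6,1,5,7](3)
Move 7: P2 pit2 -> P1=[5,5,0,4,0,2](2) P2=[1,2,0,2,6,8](4)
Move 8: P2 pit5 -> P1=[6,6,1,5,1,3](2) P2=[2,2,0,2,6,0](5)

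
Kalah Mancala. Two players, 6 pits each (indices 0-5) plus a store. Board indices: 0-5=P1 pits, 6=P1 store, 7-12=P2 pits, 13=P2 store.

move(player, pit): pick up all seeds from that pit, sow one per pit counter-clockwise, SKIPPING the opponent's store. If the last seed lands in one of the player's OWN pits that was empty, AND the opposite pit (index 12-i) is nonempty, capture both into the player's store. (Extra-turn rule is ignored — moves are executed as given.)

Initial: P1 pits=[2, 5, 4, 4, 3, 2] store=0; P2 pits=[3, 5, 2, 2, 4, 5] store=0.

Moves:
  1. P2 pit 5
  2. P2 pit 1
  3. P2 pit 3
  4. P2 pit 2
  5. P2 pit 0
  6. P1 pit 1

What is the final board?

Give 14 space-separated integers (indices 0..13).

Move 1: P2 pit5 -> P1=[3,6,5,5,3,2](0) P2=[3,5,2,2,4,0](1)
Move 2: P2 pit1 -> P1=[3,6,5,5,3,2](0) P2=[3,0,3,3,5,1](2)
Move 3: P2 pit3 -> P1=[3,6,5,5,3,2](0) P2=[3,0,3,0,6,2](3)
Move 4: P2 pit2 -> P1=[3,6,5,5,3,2](0) P2=[3,0,0,1,7,3](3)
Move 5: P2 pit0 -> P1=[3,6,5,5,3,2](0) P2=[0,1,1,2,7,3](3)
Move 6: P1 pit1 -> P1=[3,0,6,6,4,3](1) P2=[1,1,1,2,7,3](3)

Answer: 3 0 6 6 4 3 1 1 1 1 2 7 3 3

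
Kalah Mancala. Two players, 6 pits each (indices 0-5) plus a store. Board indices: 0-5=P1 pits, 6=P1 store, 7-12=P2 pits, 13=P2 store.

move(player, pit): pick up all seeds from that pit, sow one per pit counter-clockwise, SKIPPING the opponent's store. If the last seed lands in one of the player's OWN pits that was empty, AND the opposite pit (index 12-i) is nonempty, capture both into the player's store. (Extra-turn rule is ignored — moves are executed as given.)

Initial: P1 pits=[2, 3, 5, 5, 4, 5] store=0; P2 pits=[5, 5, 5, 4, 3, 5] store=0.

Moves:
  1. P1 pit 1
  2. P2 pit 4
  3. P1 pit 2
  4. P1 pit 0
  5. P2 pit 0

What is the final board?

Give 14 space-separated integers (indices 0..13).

Move 1: P1 pit1 -> P1=[2,0,6,6,5,5](0) P2=[5,5,5,4,3,5](0)
Move 2: P2 pit4 -> P1=[3,0,6,6,5,5](0) P2=[5,5,5,4,0,6](1)
Move 3: P1 pit2 -> P1=[3,0,0,7,6,6](1) P2=[6,6,5,4,0,6](1)
Move 4: P1 pit0 -> P1=[0,1,1,8,6,6](1) P2=[6,6,5,4,0,6](1)
Move 5: P2 pit0 -> P1=[0,1,1,8,6,6](1) P2=[0,7,6,5,1,7](2)

Answer: 0 1 1 8 6 6 1 0 7 6 5 1 7 2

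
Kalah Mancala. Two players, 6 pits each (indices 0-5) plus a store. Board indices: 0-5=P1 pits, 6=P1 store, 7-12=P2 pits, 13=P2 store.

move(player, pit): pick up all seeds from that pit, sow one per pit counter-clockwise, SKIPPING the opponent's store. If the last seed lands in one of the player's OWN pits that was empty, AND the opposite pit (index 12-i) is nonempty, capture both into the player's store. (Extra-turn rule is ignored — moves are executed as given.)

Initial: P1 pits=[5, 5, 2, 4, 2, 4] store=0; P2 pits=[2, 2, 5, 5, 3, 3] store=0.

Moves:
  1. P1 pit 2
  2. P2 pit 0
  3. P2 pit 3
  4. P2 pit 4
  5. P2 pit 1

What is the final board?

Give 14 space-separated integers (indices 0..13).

Answer: 7 0 0 5 3 4 0 0 0 7 1 0 5 10

Derivation:
Move 1: P1 pit2 -> P1=[5,5,0,5,3,4](0) P2=[2,2,5,5,3,3](0)
Move 2: P2 pit0 -> P1=[5,5,0,5,3,4](0) P2=[0,3,6,5,3,3](0)
Move 3: P2 pit3 -> P1=[6,6,0,5,3,4](0) P2=[0,3,6,0,4,4](1)
Move 4: P2 pit4 -> P1=[7,7,0,5,3,4](0) P2=[0,3,6,0,0,5](2)
Move 5: P2 pit1 -> P1=[7,0,0,5,3,4](0) P2=[0,0,7,1,0,5](10)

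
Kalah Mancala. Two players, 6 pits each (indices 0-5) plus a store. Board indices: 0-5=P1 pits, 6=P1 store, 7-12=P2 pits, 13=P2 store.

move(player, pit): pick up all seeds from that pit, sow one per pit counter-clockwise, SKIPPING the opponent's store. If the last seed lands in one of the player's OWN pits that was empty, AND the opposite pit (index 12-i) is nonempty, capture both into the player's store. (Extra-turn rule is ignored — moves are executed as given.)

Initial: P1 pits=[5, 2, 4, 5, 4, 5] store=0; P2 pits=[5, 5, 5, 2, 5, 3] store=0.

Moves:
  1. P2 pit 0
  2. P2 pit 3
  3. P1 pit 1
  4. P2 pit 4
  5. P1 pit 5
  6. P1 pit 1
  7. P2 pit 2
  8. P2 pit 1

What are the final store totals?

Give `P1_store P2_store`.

Answer: 1 4

Derivation:
Move 1: P2 pit0 -> P1=[5,2,4,5,4,5](0) P2=[0,6,6,3,6,4](0)
Move 2: P2 pit3 -> P1=[5,2,4,5,4,5](0) P2=[0,6,6,0,7,5](1)
Move 3: P1 pit1 -> P1=[5,0,5,6,4,5](0) P2=[0,6,6,0,7,5](1)
Move 4: P2 pit4 -> P1=[6,1,6,7,5,5](0) P2=[0,6,6,0,0,6](2)
Move 5: P1 pit5 -> P1=[6,1,6,7,5,0](1) P2=[1,7,7,1,0,6](2)
Move 6: P1 pit1 -> P1=[6,0,7,7,5,0](1) P2=[1,7,7,1,0,6](2)
Move 7: P2 pit2 -> P1=[7,1,8,7,5,0](1) P2=[1,7,0,2,1,7](3)
Move 8: P2 pit1 -> P1=[8,2,8,7,5,0](1) P2=[1,0,1,3,2,8](4)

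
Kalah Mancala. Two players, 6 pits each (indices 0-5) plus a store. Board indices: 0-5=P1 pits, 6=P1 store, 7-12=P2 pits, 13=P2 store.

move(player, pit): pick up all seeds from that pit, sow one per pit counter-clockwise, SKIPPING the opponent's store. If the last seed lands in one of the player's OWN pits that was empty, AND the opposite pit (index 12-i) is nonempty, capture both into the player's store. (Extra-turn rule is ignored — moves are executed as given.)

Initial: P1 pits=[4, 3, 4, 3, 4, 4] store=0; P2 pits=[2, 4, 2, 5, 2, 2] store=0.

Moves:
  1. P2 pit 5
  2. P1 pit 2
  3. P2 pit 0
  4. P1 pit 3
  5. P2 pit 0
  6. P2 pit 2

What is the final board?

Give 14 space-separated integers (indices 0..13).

Move 1: P2 pit5 -> P1=[5,3,4,3,4,4](0) P2=[2,4,2,5,2,0](1)
Move 2: P1 pit2 -> P1=[5,3,0,4,5,5](1) P2=[2,4,2,5,2,0](1)
Move 3: P2 pit0 -> P1=[5,3,0,4,5,5](1) P2=[0,5,3,5,2,0](1)
Move 4: P1 pit3 -> P1=[5,3,0,0,6,6](2) P2=[1,5,3,5,2,0](1)
Move 5: P2 pit0 -> P1=[5,3,0,0,6,6](2) P2=[0,6,3,5,2,0](1)
Move 6: P2 pit2 -> P1=[0,3,0,0,6,6](2) P2=[0,6,0,6,3,0](7)

Answer: 0 3 0 0 6 6 2 0 6 0 6 3 0 7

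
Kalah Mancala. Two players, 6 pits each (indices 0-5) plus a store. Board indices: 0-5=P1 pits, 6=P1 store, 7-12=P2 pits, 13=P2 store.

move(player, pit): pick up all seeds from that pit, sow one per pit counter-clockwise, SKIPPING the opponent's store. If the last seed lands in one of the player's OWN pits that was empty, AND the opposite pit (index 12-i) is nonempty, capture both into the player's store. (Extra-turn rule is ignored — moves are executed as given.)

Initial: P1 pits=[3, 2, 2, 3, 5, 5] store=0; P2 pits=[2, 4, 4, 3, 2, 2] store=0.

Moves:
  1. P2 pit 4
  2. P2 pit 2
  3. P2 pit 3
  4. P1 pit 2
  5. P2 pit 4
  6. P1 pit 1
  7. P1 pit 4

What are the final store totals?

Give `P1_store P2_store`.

Move 1: P2 pit4 -> P1=[3,2,2,3,5,5](0) P2=[2,4,4,3,0,3](1)
Move 2: P2 pit2 -> P1=[3,2,2,3,5,5](0) P2=[2,4,0,4,1,4](2)
Move 3: P2 pit3 -> P1=[4,2,2,3,5,5](0) P2=[2,4,0,0,2,5](3)
Move 4: P1 pit2 -> P1=[4,2,0,4,6,5](0) P2=[2,4,0,0,2,5](3)
Move 5: P2 pit4 -> P1=[4,2,0,4,6,5](0) P2=[2,4,0,0,0,6](4)
Move 6: P1 pit1 -> P1=[4,0,1,5,6,5](0) P2=[2,4,0,0,0,6](4)
Move 7: P1 pit4 -> P1=[4,0,1,5,0,6](1) P2=[3,5,1,1,0,6](4)

Answer: 1 4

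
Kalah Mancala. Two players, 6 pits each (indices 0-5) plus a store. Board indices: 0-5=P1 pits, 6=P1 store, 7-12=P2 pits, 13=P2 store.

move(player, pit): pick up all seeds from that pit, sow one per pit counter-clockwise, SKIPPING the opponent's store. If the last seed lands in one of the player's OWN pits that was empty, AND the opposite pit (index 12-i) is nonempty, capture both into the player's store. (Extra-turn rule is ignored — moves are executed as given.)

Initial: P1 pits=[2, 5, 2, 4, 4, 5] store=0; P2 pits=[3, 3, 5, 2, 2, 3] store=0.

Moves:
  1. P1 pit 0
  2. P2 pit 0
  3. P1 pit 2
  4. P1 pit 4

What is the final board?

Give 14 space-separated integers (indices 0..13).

Answer: 0 6 0 5 0 7 1 1 5 7 3 2 3 0

Derivation:
Move 1: P1 pit0 -> P1=[0,6,3,4,4,5](0) P2=[3,3,5,2,2,3](0)
Move 2: P2 pit0 -> P1=[0,6,3,4,4,5](0) P2=[0,4,6,3,2,3](0)
Move 3: P1 pit2 -> P1=[0,6,0,5,5,6](0) P2=[0,4,6,3,2,3](0)
Move 4: P1 pit4 -> P1=[0,6,0,5,0,7](1) P2=[1,5,7,3,2,3](0)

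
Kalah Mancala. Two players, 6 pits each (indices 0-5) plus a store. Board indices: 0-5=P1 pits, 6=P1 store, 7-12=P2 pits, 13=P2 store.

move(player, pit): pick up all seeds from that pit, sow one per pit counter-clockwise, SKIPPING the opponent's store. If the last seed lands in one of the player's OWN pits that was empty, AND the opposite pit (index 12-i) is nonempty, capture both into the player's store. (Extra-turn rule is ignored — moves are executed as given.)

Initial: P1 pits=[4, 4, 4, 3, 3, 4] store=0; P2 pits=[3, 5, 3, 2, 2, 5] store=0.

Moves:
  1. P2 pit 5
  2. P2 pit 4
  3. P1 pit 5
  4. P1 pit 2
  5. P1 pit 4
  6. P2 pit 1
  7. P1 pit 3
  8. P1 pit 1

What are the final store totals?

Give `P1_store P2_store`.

Answer: 5 3

Derivation:
Move 1: P2 pit5 -> P1=[5,5,5,4,3,4](0) P2=[3,5,3,2,2,0](1)
Move 2: P2 pit4 -> P1=[5,5,5,4,3,4](0) P2=[3,5,3,2,0,1](2)
Move 3: P1 pit5 -> P1=[5,5,5,4,3,0](1) P2=[4,6,4,2,0,1](2)
Move 4: P1 pit2 -> P1=[5,5,0,5,4,1](2) P2=[5,6,4,2,0,1](2)
Move 5: P1 pit4 -> P1=[5,5,0,5,0,2](3) P2=[6,7,4,2,0,1](2)
Move 6: P2 pit1 -> P1=[6,6,0,5,0,2](3) P2=[6,0,5,3,1,2](3)
Move 7: P1 pit3 -> P1=[6,6,0,0,1,3](4) P2=[7,1,5,3,1,2](3)
Move 8: P1 pit1 -> P1=[6,0,1,1,2,4](5) P2=[8,1,5,3,1,2](3)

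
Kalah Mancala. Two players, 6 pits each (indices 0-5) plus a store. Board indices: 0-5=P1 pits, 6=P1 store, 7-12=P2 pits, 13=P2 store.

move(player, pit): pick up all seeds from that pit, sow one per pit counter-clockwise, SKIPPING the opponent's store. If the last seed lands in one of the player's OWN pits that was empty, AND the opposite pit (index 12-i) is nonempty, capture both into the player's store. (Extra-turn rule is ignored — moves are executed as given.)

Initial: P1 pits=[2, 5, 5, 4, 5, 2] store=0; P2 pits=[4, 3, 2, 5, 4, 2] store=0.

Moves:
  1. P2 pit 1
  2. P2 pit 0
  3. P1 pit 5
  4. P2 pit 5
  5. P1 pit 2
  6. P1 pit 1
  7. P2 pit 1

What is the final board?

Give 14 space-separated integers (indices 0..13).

Move 1: P2 pit1 -> P1=[2,5,5,4,5,2](0) P2=[4,0,3,6,5,2](0)
Move 2: P2 pit0 -> P1=[2,5,5,4,5,2](0) P2=[0,1,4,7,6,2](0)
Move 3: P1 pit5 -> P1=[2,5,5,4,5,0](1) P2=[1,1,4,7,6,2](0)
Move 4: P2 pit5 -> P1=[3,5,5,4,5,0](1) P2=[1,1,4,7,6,0](1)
Move 5: P1 pit2 -> P1=[3,5,0,5,6,1](2) P2=[2,1,4,7,6,0](1)
Move 6: P1 pit1 -> P1=[3,0,1,6,7,2](3) P2=[2,1,4,7,6,0](1)
Move 7: P2 pit1 -> P1=[3,0,1,6,7,2](3) P2=[2,0,5,7,6,0](1)

Answer: 3 0 1 6 7 2 3 2 0 5 7 6 0 1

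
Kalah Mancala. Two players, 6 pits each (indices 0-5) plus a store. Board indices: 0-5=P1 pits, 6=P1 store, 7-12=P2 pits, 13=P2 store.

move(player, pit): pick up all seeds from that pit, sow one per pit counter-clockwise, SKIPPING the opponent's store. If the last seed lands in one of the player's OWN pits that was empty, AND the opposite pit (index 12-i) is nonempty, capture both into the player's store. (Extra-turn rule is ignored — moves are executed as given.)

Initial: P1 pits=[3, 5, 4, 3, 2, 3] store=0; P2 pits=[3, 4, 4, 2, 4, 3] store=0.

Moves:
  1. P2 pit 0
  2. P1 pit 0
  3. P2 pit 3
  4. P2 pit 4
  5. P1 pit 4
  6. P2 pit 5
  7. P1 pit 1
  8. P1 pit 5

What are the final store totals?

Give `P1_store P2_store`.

Move 1: P2 pit0 -> P1=[3,5,4,3,2,3](0) P2=[0,5,5,3,4,3](0)
Move 2: P1 pit0 -> P1=[0,6,5,4,2,3](0) P2=[0,5,5,3,4,3](0)
Move 3: P2 pit3 -> P1=[0,6,5,4,2,3](0) P2=[0,5,5,0,5,4](1)
Move 4: P2 pit4 -> P1=[1,7,6,4,2,3](0) P2=[0,5,5,0,0,5](2)
Move 5: P1 pit4 -> P1=[1,7,6,4,0,4](1) P2=[0,5,5,0,0,5](2)
Move 6: P2 pit5 -> P1=[2,8,7,5,0,4](1) P2=[0,5,5,0,0,0](3)
Move 7: P1 pit1 -> P1=[2,0,8,6,1,5](2) P2=[1,6,6,0,0,0](3)
Move 8: P1 pit5 -> P1=[2,0,8,6,1,0](3) P2=[2,7,7,1,0,0](3)

Answer: 3 3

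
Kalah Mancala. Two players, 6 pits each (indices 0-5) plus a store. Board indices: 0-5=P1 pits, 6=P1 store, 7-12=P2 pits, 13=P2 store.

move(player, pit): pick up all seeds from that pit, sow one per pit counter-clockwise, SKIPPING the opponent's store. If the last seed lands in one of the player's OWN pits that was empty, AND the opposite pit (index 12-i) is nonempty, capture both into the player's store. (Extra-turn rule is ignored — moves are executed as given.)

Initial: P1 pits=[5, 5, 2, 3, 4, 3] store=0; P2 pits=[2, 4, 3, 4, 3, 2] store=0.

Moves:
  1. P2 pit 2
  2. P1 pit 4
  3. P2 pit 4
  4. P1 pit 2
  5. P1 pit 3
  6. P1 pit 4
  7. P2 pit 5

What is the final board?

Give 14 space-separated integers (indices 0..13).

Answer: 7 7 1 0 0 6 8 4 0 0 5 0 0 2

Derivation:
Move 1: P2 pit2 -> P1=[5,5,2,3,4,3](0) P2=[2,4,0,5,4,3](0)
Move 2: P1 pit4 -> P1=[5,5,2,3,0,4](1) P2=[3,5,0,5,4,3](0)
Move 3: P2 pit4 -> P1=[6,6,2,3,0,4](1) P2=[3,5,0,5,0,4](1)
Move 4: P1 pit2 -> P1=[6,6,0,4,0,4](7) P2=[3,0,0,5,0,4](1)
Move 5: P1 pit3 -> P1=[6,6,0,0,1,5](8) P2=[4,0,0,5,0,4](1)
Move 6: P1 pit4 -> P1=[6,6,0,0,0,6](8) P2=[4,0,0,5,0,4](1)
Move 7: P2 pit5 -> P1=[7,7,1,0,0,6](8) P2=[4,0,0,5,0,0](2)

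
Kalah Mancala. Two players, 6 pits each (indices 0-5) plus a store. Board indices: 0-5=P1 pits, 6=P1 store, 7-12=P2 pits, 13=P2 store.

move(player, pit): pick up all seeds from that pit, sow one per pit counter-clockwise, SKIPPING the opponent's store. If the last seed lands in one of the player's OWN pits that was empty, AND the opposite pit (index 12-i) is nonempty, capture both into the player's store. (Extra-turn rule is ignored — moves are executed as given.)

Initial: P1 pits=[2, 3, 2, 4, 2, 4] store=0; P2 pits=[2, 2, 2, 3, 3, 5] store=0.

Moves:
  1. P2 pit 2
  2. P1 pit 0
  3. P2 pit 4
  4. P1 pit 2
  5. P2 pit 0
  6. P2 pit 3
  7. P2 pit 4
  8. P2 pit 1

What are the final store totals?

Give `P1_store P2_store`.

Move 1: P2 pit2 -> P1=[2,3,2,4,2,4](0) P2=[2,2,0,4,4,5](0)
Move 2: P1 pit0 -> P1=[0,4,3,4,2,4](0) P2=[2,2,0,4,4,5](0)
Move 3: P2 pit4 -> P1=[1,5,3,4,2,4](0) P2=[2,2,0,4,0,6](1)
Move 4: P1 pit2 -> P1=[1,5,0,5,3,5](0) P2=[2,2,0,4,0,6](1)
Move 5: P2 pit0 -> P1=[1,5,0,0,3,5](0) P2=[0,3,0,4,0,6](7)
Move 6: P2 pit3 -> P1=[2,5,0,0,3,5](0) P2=[0,3,0,0,1,7](8)
Move 7: P2 pit4 -> P1=[2,5,0,0,3,5](0) P2=[0,3,0,0,0,8](8)
Move 8: P2 pit1 -> P1=[2,0,0,0,3,5](0) P2=[0,0,1,1,0,8](14)

Answer: 0 14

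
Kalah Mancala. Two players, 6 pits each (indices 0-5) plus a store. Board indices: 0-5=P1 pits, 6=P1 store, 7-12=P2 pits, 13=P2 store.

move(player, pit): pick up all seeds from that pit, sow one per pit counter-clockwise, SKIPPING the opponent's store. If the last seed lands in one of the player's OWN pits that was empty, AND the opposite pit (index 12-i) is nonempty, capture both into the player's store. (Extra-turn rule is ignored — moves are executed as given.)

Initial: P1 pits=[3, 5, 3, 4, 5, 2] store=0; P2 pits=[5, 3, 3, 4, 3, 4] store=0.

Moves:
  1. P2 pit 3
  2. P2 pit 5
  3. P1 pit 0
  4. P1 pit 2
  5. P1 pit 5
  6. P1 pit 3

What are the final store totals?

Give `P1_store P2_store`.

Move 1: P2 pit3 -> P1=[4,5,3,4,5,2](0) P2=[5,3,3,0,4,5](1)
Move 2: P2 pit5 -> P1=[5,6,4,5,5,2](0) P2=[5,3,3,0,4,0](2)
Move 3: P1 pit0 -> P1=[0,7,5,6,6,3](0) P2=[5,3,3,0,4,0](2)
Move 4: P1 pit2 -> P1=[0,7,0,7,7,4](1) P2=[6,3,3,0,4,0](2)
Move 5: P1 pit5 -> P1=[0,7,0,7,7,0](2) P2=[7,4,4,0,4,0](2)
Move 6: P1 pit3 -> P1=[0,7,0,0,8,1](3) P2=[8,5,5,1,4,0](2)

Answer: 3 2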